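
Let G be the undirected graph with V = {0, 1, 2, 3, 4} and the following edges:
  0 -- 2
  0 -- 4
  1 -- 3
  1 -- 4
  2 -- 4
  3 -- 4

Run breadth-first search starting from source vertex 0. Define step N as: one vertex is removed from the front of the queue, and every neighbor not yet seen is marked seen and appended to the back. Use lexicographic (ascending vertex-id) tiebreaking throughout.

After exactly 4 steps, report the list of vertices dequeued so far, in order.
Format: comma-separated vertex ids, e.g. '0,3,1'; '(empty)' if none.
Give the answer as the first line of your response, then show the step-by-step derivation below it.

0,2,4,1

step 1: dequeue 0; queue=[2,4]; order=0
step 2: dequeue 2; queue=[4]; order=0,2
step 3: dequeue 4; queue=[1,3]; order=0,2,4
step 4: dequeue 1; queue=[3]; order=0,2,4,1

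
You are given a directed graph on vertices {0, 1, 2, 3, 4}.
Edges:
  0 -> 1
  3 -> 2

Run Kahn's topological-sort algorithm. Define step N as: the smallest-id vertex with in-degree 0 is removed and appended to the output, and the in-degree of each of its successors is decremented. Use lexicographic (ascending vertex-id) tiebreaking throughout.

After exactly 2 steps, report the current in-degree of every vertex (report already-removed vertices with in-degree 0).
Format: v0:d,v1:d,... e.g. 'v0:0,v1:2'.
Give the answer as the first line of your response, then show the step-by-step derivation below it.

v0:0,v1:0,v2:1,v3:0,v4:0

step 1: output 0; order=[0]; indeg=(0,0,1,0,0)
step 2: output 1; order=[0,1]; indeg=(0,0,1,0,0)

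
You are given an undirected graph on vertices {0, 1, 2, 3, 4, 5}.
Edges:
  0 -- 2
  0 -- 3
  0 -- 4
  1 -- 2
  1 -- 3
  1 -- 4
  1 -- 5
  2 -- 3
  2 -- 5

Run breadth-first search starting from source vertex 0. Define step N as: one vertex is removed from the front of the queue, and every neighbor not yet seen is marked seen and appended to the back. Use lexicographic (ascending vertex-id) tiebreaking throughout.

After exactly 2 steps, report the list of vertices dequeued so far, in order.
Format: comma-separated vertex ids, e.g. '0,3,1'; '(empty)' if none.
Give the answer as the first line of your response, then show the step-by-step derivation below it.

0,2

step 1: dequeue 0; queue=[2,3,4]; order=0
step 2: dequeue 2; queue=[3,4,1,5]; order=0,2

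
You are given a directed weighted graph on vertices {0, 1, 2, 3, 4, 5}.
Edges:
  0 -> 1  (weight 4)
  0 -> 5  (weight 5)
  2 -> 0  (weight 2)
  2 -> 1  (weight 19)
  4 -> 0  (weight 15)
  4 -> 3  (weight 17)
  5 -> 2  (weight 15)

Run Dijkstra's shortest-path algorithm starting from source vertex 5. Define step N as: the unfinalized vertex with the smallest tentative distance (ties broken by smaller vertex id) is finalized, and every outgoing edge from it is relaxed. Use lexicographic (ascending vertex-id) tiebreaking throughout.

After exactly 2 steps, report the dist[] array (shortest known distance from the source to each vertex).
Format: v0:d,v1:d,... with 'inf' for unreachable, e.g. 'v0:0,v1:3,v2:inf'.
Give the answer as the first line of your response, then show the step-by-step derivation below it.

v0:17,v1:34,v2:15,v3:inf,v4:inf,v5:0

step 1: dist = v0:inf,v1:inf,v2:15,v3:inf,v4:inf,v5:0
step 2: dist = v0:17,v1:34,v2:15,v3:inf,v4:inf,v5:0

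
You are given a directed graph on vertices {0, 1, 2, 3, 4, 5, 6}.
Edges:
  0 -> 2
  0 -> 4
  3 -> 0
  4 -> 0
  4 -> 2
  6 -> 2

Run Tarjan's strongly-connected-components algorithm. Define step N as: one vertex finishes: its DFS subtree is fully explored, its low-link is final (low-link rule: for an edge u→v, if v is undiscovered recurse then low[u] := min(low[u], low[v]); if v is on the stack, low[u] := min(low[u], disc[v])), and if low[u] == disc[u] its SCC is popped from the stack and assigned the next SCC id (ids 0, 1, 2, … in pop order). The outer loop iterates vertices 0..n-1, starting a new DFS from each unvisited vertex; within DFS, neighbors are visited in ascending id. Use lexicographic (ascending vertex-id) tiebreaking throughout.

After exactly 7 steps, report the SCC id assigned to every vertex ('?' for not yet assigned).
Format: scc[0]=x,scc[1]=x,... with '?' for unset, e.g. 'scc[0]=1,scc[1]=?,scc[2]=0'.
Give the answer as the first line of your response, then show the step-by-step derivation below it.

scc[0]=1,scc[1]=2,scc[2]=0,scc[3]=3,scc[4]=1,scc[5]=4,scc[6]=5

step 1: low=(low[0]=0,low[1]=?,low[2]=1,low[3]=?,low[4]=?,low[5]=?,low[6]=?); scc=(scc[0]=?,scc[1]=?,scc[2]=0,scc[3]=?,scc[4]=?,scc[5]=?,scc[6]=?)
step 2: low=(low[0]=0,low[1]=?,low[2]=1,low[3]=?,low[4]=0,low[5]=?,low[6]=?); scc=(scc[0]=?,scc[1]=?,scc[2]=0,scc[3]=?,scc[4]=?,scc[5]=?,scc[6]=?)
step 3: low=(low[0]=0,low[1]=?,low[2]=1,low[3]=?,low[4]=0,low[5]=?,low[6]=?); scc=(scc[0]=1,scc[1]=?,scc[2]=0,scc[3]=?,scc[4]=1,scc[5]=?,scc[6]=?)
step 4: low=(low[0]=0,low[1]=3,low[2]=1,low[3]=?,low[4]=0,low[5]=?,low[6]=?); scc=(scc[0]=1,scc[1]=2,scc[2]=0,scc[3]=?,scc[4]=1,scc[5]=?,scc[6]=?)
step 5: low=(low[0]=0,low[1]=3,low[2]=1,low[3]=4,low[4]=0,low[5]=?,low[6]=?); scc=(scc[0]=1,scc[1]=2,scc[2]=0,scc[3]=3,scc[4]=1,scc[5]=?,scc[6]=?)
step 6: low=(low[0]=0,low[1]=3,low[2]=1,low[3]=4,low[4]=0,low[5]=5,low[6]=?); scc=(scc[0]=1,scc[1]=2,scc[2]=0,scc[3]=3,scc[4]=1,scc[5]=4,scc[6]=?)
step 7: low=(low[0]=0,low[1]=3,low[2]=1,low[3]=4,low[4]=0,low[5]=5,low[6]=6); scc=(scc[0]=1,scc[1]=2,scc[2]=0,scc[3]=3,scc[4]=1,scc[5]=4,scc[6]=5)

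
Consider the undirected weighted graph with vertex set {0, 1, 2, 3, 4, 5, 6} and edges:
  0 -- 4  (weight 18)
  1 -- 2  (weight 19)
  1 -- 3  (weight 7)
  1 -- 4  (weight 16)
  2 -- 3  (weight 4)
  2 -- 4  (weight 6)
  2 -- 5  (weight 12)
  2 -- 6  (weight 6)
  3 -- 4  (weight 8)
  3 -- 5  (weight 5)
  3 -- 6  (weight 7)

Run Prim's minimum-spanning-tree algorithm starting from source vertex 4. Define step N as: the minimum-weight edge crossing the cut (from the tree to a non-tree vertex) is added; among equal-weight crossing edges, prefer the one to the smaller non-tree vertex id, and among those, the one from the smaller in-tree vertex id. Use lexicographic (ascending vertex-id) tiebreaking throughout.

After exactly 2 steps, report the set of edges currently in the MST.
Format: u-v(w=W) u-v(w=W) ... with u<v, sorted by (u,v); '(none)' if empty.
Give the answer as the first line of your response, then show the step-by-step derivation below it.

2-3(w=4) 2-4(w=6)

step 1: add edge 2-4 (w=6); MST = {2-4(w=6)}
step 2: add edge 2-3 (w=4); MST = {2-3(w=4) 2-4(w=6)}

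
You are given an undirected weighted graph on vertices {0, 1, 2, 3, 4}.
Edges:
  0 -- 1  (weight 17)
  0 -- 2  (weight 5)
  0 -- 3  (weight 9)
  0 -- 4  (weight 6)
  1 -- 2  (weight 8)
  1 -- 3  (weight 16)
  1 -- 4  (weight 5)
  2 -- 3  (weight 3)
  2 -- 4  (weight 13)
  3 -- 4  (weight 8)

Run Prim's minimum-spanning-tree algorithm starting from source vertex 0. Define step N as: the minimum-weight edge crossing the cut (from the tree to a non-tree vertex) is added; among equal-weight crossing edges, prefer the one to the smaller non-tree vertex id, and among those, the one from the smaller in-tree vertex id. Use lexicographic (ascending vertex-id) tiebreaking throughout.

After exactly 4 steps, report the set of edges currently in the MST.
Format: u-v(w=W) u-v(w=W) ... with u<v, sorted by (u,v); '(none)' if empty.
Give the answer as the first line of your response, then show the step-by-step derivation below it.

0-2(w=5) 0-4(w=6) 1-4(w=5) 2-3(w=3)

step 1: add edge 0-2 (w=5); MST = {0-2(w=5)}
step 2: add edge 2-3 (w=3); MST = {0-2(w=5) 2-3(w=3)}
step 3: add edge 0-4 (w=6); MST = {0-2(w=5) 0-4(w=6) 2-3(w=3)}
step 4: add edge 1-4 (w=5); MST = {0-2(w=5) 0-4(w=6) 1-4(w=5) 2-3(w=3)}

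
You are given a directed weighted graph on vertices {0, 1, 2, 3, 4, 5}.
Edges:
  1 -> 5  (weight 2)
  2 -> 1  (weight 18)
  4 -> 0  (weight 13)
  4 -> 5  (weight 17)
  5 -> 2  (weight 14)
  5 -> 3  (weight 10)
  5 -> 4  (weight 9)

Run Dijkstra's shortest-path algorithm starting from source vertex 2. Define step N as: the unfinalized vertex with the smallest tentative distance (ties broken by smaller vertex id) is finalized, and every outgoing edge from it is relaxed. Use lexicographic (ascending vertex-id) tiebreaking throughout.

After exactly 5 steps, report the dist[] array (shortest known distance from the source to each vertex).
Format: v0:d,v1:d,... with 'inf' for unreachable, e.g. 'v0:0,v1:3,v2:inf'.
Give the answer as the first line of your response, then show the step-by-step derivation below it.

v0:42,v1:18,v2:0,v3:30,v4:29,v5:20

step 1: dist = v0:inf,v1:18,v2:0,v3:inf,v4:inf,v5:inf
step 2: dist = v0:inf,v1:18,v2:0,v3:inf,v4:inf,v5:20
step 3: dist = v0:inf,v1:18,v2:0,v3:30,v4:29,v5:20
step 4: dist = v0:42,v1:18,v2:0,v3:30,v4:29,v5:20
step 5: dist = v0:42,v1:18,v2:0,v3:30,v4:29,v5:20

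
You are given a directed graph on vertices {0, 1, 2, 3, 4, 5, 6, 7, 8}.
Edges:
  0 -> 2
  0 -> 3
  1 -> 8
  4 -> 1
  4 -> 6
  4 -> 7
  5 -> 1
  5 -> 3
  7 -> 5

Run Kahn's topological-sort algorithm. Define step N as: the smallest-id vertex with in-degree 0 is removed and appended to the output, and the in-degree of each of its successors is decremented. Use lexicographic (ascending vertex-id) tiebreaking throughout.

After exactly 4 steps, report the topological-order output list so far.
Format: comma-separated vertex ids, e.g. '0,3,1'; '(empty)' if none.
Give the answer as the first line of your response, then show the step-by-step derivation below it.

0,2,4,6

step 1: output 0; order=[0]; indeg=(0,2,0,1,0,1,1,1,1)
step 2: output 2; order=[0,2]; indeg=(0,2,0,1,0,1,1,1,1)
step 3: output 4; order=[0,2,4]; indeg=(0,1,0,1,0,1,0,0,1)
step 4: output 6; order=[0,2,4,6]; indeg=(0,1,0,1,0,1,0,0,1)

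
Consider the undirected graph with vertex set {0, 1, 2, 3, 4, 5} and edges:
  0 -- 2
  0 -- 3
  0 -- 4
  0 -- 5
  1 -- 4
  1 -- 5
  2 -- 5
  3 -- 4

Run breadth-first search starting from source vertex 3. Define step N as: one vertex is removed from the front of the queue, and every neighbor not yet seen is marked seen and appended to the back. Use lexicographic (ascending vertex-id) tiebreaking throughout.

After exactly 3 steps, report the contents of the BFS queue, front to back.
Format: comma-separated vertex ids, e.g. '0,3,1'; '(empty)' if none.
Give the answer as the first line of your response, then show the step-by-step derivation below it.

2,5,1

step 1: dequeue 3; queue=[0,4]; order=3
step 2: dequeue 0; queue=[4,2,5]; order=3,0
step 3: dequeue 4; queue=[2,5,1]; order=3,0,4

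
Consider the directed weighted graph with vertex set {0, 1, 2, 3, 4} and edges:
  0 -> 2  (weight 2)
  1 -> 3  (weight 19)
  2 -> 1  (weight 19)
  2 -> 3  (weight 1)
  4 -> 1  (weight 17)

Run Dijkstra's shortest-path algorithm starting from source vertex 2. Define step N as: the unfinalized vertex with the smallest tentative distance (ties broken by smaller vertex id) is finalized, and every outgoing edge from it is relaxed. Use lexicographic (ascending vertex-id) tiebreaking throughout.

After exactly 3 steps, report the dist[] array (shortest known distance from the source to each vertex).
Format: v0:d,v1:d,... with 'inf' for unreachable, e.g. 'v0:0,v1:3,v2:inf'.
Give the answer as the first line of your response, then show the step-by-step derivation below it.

v0:inf,v1:19,v2:0,v3:1,v4:inf

step 1: dist = v0:inf,v1:19,v2:0,v3:1,v4:inf
step 2: dist = v0:inf,v1:19,v2:0,v3:1,v4:inf
step 3: dist = v0:inf,v1:19,v2:0,v3:1,v4:inf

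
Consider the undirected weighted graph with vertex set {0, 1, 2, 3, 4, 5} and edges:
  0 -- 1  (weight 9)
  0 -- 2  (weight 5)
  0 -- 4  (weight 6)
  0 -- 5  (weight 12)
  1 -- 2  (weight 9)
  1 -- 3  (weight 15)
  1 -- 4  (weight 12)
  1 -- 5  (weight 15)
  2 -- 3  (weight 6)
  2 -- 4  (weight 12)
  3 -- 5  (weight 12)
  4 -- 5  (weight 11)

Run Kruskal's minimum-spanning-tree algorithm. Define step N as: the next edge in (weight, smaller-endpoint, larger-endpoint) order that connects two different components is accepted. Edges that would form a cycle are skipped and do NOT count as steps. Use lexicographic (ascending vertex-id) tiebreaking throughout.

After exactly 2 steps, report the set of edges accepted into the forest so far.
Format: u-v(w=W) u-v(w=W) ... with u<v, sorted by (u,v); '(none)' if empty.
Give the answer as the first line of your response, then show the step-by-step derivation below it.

0-2(w=5) 0-4(w=6)

step 1: add edge 0-2 (w=5); MST = {0-2(w=5)}
step 2: add edge 0-4 (w=6); MST = {0-2(w=5) 0-4(w=6)}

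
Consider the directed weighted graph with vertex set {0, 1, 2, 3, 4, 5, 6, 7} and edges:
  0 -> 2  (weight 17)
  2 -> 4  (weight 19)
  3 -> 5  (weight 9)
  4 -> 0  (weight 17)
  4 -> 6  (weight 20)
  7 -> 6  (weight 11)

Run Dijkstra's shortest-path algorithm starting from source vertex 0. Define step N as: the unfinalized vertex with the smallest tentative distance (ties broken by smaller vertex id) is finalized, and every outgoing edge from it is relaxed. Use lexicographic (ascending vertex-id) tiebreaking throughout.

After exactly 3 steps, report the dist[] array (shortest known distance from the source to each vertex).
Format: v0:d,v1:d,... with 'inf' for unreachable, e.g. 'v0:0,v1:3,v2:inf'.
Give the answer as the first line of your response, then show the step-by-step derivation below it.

v0:0,v1:inf,v2:17,v3:inf,v4:36,v5:inf,v6:56,v7:inf

step 1: dist = v0:0,v1:inf,v2:17,v3:inf,v4:inf,v5:inf,v6:inf,v7:inf
step 2: dist = v0:0,v1:inf,v2:17,v3:inf,v4:36,v5:inf,v6:inf,v7:inf
step 3: dist = v0:0,v1:inf,v2:17,v3:inf,v4:36,v5:inf,v6:56,v7:inf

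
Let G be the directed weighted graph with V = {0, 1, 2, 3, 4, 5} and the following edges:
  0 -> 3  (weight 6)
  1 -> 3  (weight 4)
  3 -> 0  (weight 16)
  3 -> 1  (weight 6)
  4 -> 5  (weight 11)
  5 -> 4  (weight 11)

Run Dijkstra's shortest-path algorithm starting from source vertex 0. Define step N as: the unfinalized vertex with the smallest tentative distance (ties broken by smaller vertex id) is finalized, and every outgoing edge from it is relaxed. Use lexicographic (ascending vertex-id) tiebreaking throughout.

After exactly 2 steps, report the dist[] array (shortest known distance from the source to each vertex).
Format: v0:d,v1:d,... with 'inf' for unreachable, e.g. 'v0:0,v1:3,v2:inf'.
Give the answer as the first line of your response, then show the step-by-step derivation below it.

v0:0,v1:12,v2:inf,v3:6,v4:inf,v5:inf

step 1: dist = v0:0,v1:inf,v2:inf,v3:6,v4:inf,v5:inf
step 2: dist = v0:0,v1:12,v2:inf,v3:6,v4:inf,v5:inf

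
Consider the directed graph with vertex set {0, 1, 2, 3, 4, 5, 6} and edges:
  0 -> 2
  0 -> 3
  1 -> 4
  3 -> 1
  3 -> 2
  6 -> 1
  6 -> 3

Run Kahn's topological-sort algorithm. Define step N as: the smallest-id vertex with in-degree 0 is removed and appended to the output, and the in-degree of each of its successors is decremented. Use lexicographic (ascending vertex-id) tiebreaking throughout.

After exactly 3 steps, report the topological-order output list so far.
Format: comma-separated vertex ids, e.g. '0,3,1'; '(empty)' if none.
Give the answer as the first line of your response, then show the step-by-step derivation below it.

0,5,6

step 1: output 0; order=[0]; indeg=(0,2,1,1,1,0,0)
step 2: output 5; order=[0,5]; indeg=(0,2,1,1,1,0,0)
step 3: output 6; order=[0,5,6]; indeg=(0,1,1,0,1,0,0)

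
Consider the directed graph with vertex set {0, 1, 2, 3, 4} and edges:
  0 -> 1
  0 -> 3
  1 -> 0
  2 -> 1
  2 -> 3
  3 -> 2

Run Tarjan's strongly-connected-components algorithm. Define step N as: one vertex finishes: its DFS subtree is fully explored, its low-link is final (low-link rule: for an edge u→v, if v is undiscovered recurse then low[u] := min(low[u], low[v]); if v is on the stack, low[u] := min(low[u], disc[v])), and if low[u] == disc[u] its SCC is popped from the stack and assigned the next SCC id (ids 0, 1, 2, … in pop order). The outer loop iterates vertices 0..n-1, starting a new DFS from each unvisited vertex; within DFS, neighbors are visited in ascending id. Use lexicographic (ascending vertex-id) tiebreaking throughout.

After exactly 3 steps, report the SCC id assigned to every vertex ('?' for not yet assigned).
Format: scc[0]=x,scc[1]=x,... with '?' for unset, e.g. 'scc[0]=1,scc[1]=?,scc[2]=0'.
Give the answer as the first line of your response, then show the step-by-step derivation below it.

scc[0]=?,scc[1]=?,scc[2]=?,scc[3]=?,scc[4]=?

step 1: low=(low[0]=0,low[1]=0,low[2]=?,low[3]=?,low[4]=?); scc=(scc[0]=?,scc[1]=?,scc[2]=?,scc[3]=?,scc[4]=?)
step 2: low=(low[0]=0,low[1]=0,low[2]=1,low[3]=2,low[4]=?); scc=(scc[0]=?,scc[1]=?,scc[2]=?,scc[3]=?,scc[4]=?)
step 3: low=(low[0]=0,low[1]=0,low[2]=1,low[3]=1,low[4]=?); scc=(scc[0]=?,scc[1]=?,scc[2]=?,scc[3]=?,scc[4]=?)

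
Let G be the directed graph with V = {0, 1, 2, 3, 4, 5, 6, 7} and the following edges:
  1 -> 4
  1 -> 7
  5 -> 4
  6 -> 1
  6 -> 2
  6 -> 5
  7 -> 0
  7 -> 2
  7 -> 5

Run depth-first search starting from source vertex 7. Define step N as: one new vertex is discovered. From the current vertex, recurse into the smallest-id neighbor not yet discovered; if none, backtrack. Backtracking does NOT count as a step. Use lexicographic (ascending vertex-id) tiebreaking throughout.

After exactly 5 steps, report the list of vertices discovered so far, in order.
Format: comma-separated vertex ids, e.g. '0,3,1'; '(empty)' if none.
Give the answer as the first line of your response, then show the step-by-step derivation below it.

7,0,2,5,4

step 1: discover 7; path=7; order=7
step 2: discover 0; path=7>0; order=7,0
step 3: discover 2; path=7>2; order=7,0,2
step 4: discover 5; path=7>5; order=7,0,2,5
step 5: discover 4; path=7>5>4; order=7,0,2,5,4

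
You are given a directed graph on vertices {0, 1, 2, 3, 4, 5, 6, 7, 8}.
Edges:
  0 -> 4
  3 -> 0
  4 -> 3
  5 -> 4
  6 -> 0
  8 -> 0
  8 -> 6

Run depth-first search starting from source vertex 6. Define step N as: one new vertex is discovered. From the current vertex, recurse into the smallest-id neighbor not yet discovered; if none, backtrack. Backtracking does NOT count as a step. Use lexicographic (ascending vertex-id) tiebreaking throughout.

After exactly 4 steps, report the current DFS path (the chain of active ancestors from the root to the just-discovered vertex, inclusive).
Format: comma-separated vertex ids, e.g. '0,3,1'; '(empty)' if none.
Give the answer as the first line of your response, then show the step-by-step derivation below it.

6,0,4,3

step 1: discover 6; path=6; order=6
step 2: discover 0; path=6>0; order=6,0
step 3: discover 4; path=6>0>4; order=6,0,4
step 4: discover 3; path=6>0>4>3; order=6,0,4,3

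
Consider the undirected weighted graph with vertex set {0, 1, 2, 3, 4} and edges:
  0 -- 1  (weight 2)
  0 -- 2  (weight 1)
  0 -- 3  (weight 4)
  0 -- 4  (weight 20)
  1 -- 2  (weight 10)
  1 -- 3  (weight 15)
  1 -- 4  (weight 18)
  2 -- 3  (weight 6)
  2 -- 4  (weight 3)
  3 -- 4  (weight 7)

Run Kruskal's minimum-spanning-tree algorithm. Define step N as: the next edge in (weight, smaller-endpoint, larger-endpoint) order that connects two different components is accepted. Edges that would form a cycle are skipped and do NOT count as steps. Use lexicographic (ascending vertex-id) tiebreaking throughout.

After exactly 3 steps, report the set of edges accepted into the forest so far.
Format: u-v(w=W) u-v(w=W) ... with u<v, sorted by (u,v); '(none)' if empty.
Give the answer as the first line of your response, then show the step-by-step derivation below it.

0-1(w=2) 0-2(w=1) 2-4(w=3)

step 1: add edge 0-2 (w=1); MST = {0-2(w=1)}
step 2: add edge 0-1 (w=2); MST = {0-1(w=2) 0-2(w=1)}
step 3: add edge 2-4 (w=3); MST = {0-1(w=2) 0-2(w=1) 2-4(w=3)}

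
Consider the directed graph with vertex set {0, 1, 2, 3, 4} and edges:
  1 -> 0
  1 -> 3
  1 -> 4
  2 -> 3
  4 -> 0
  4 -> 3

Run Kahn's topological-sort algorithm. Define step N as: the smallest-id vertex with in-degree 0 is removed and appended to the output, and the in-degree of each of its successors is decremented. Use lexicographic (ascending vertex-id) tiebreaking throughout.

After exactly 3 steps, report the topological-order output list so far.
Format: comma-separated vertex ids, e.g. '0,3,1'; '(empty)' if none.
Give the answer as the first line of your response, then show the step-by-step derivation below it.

1,2,4

step 1: output 1; order=[1]; indeg=(1,0,0,2,0)
step 2: output 2; order=[1,2]; indeg=(1,0,0,1,0)
step 3: output 4; order=[1,2,4]; indeg=(0,0,0,0,0)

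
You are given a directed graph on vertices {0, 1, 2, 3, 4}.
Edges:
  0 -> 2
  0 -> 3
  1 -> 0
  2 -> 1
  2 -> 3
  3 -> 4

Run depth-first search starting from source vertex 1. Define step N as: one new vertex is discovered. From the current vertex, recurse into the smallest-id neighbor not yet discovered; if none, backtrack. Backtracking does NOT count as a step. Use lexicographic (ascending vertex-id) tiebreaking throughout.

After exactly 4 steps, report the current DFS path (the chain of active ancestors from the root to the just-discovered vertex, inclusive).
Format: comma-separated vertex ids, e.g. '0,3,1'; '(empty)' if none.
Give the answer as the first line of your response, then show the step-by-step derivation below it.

1,0,2,3

step 1: discover 1; path=1; order=1
step 2: discover 0; path=1>0; order=1,0
step 3: discover 2; path=1>0>2; order=1,0,2
step 4: discover 3; path=1>0>2>3; order=1,0,2,3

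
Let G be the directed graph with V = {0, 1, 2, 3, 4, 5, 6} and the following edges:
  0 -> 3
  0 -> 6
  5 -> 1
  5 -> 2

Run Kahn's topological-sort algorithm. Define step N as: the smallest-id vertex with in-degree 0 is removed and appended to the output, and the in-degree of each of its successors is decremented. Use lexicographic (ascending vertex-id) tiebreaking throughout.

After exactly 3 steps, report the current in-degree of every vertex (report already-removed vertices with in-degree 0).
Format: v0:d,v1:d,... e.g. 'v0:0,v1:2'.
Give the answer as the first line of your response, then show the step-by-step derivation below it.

v0:0,v1:1,v2:1,v3:0,v4:0,v5:0,v6:0

step 1: output 0; order=[0]; indeg=(0,1,1,0,0,0,0)
step 2: output 3; order=[0,3]; indeg=(0,1,1,0,0,0,0)
step 3: output 4; order=[0,3,4]; indeg=(0,1,1,0,0,0,0)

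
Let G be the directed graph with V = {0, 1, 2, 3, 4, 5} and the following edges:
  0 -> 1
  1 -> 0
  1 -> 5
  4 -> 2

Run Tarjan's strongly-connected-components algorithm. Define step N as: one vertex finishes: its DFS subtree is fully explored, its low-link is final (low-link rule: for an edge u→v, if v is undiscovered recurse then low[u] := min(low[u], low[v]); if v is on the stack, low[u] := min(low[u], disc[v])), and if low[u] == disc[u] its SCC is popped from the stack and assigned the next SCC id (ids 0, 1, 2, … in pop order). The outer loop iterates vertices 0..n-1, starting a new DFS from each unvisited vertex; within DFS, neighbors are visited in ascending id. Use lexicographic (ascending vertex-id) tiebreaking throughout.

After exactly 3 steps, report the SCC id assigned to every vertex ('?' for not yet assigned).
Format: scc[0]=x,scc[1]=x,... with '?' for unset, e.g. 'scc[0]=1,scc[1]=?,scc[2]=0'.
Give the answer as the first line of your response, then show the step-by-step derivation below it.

scc[0]=1,scc[1]=1,scc[2]=?,scc[3]=?,scc[4]=?,scc[5]=0

step 1: low=(low[0]=0,low[1]=0,low[2]=?,low[3]=?,low[4]=?,low[5]=2); scc=(scc[0]=?,scc[1]=?,scc[2]=?,scc[3]=?,scc[4]=?,scc[5]=0)
step 2: low=(low[0]=0,low[1]=0,low[2]=?,low[3]=?,low[4]=?,low[5]=2); scc=(scc[0]=?,scc[1]=?,scc[2]=?,scc[3]=?,scc[4]=?,scc[5]=0)
step 3: low=(low[0]=0,low[1]=0,low[2]=?,low[3]=?,low[4]=?,low[5]=2); scc=(scc[0]=1,scc[1]=1,scc[2]=?,scc[3]=?,scc[4]=?,scc[5]=0)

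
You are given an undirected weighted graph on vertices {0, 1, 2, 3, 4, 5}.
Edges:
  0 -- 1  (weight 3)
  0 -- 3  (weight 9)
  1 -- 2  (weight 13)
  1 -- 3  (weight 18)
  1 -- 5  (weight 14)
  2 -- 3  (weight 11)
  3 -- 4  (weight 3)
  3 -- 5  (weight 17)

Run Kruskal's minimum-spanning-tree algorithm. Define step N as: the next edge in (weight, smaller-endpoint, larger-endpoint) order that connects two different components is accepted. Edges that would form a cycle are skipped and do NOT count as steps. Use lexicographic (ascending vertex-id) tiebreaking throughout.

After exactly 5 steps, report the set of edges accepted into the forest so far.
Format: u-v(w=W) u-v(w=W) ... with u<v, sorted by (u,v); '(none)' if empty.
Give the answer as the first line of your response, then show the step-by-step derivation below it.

0-1(w=3) 0-3(w=9) 1-5(w=14) 2-3(w=11) 3-4(w=3)

step 1: add edge 0-1 (w=3); MST = {0-1(w=3)}
step 2: add edge 3-4 (w=3); MST = {0-1(w=3) 3-4(w=3)}
step 3: add edge 0-3 (w=9); MST = {0-1(w=3) 0-3(w=9) 3-4(w=3)}
step 4: add edge 2-3 (w=11); MST = {0-1(w=3) 0-3(w=9) 2-3(w=11) 3-4(w=3)}
step 5: add edge 1-5 (w=14); MST = {0-1(w=3) 0-3(w=9) 1-5(w=14) 2-3(w=11) 3-4(w=3)}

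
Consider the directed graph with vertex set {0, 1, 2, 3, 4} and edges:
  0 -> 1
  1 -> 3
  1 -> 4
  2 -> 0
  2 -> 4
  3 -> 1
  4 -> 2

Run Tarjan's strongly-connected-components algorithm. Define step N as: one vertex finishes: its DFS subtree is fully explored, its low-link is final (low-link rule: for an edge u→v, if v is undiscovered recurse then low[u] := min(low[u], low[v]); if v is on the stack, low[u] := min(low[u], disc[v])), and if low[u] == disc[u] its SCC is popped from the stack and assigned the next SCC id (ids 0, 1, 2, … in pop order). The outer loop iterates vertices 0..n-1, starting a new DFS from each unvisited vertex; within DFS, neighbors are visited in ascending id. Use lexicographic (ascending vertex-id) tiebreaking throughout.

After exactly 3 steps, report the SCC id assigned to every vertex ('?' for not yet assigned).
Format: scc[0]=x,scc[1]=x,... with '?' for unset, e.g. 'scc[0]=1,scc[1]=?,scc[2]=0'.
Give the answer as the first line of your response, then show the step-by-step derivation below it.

scc[0]=?,scc[1]=?,scc[2]=?,scc[3]=?,scc[4]=?

step 1: low=(low[0]=0,low[1]=1,low[2]=?,low[3]=1,low[4]=?); scc=(scc[0]=?,scc[1]=?,scc[2]=?,scc[3]=?,scc[4]=?)
step 2: low=(low[0]=0,low[1]=1,low[2]=0,low[3]=1,low[4]=3); scc=(scc[0]=?,scc[1]=?,scc[2]=?,scc[3]=?,scc[4]=?)
step 3: low=(low[0]=0,low[1]=1,low[2]=0,low[3]=1,low[4]=0); scc=(scc[0]=?,scc[1]=?,scc[2]=?,scc[3]=?,scc[4]=?)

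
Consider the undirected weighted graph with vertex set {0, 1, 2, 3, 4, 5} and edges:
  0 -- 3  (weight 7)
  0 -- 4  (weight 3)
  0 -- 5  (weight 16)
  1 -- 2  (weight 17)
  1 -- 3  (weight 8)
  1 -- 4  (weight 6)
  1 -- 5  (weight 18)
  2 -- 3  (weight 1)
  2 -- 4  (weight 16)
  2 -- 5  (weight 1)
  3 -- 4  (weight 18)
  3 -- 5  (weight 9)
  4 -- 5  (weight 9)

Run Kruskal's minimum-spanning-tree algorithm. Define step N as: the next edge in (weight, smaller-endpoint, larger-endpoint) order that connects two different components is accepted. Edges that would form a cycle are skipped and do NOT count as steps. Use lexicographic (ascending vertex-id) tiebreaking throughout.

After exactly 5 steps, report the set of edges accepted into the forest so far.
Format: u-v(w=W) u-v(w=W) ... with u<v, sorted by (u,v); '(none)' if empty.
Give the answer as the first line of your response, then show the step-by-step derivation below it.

0-3(w=7) 0-4(w=3) 1-4(w=6) 2-3(w=1) 2-5(w=1)

step 1: add edge 2-3 (w=1); MST = {2-3(w=1)}
step 2: add edge 2-5 (w=1); MST = {2-3(w=1) 2-5(w=1)}
step 3: add edge 0-4 (w=3); MST = {0-4(w=3) 2-3(w=1) 2-5(w=1)}
step 4: add edge 1-4 (w=6); MST = {0-4(w=3) 1-4(w=6) 2-3(w=1) 2-5(w=1)}
step 5: add edge 0-3 (w=7); MST = {0-3(w=7) 0-4(w=3) 1-4(w=6) 2-3(w=1) 2-5(w=1)}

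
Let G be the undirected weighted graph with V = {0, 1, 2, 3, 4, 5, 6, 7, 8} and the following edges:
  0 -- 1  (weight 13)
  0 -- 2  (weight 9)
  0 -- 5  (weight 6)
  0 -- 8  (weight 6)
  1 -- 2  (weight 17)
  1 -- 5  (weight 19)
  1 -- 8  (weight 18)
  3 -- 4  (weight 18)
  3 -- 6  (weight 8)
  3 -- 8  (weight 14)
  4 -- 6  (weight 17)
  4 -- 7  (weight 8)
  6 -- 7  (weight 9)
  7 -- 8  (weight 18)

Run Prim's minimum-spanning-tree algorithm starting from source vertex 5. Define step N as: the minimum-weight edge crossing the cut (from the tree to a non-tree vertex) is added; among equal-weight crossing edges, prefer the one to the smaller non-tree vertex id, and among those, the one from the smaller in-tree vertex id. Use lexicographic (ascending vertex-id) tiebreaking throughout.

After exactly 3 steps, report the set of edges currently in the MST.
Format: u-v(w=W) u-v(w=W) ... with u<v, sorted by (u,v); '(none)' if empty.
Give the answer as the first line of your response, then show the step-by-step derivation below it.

0-2(w=9) 0-5(w=6) 0-8(w=6)

step 1: add edge 0-5 (w=6); MST = {0-5(w=6)}
step 2: add edge 0-8 (w=6); MST = {0-5(w=6) 0-8(w=6)}
step 3: add edge 0-2 (w=9); MST = {0-2(w=9) 0-5(w=6) 0-8(w=6)}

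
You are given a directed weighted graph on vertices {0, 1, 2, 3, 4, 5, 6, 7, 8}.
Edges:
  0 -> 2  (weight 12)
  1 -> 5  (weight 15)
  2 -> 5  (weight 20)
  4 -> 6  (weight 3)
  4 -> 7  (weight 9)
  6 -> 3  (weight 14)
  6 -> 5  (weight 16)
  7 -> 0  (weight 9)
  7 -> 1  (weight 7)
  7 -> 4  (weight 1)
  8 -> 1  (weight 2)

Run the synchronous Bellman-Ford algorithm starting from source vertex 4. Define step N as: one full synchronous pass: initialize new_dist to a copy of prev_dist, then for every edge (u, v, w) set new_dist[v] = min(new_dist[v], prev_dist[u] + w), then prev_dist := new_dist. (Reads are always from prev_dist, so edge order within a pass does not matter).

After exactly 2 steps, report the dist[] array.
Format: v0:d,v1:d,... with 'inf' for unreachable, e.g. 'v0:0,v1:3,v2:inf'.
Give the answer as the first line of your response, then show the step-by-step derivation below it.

v0:18,v1:16,v2:inf,v3:17,v4:0,v5:19,v6:3,v7:9,v8:inf

step 1: dist = v0:inf,v1:inf,v2:inf,v3:inf,v4:0,v5:inf,v6:3,v7:9,v8:inf
step 2: dist = v0:18,v1:16,v2:inf,v3:17,v4:0,v5:19,v6:3,v7:9,v8:inf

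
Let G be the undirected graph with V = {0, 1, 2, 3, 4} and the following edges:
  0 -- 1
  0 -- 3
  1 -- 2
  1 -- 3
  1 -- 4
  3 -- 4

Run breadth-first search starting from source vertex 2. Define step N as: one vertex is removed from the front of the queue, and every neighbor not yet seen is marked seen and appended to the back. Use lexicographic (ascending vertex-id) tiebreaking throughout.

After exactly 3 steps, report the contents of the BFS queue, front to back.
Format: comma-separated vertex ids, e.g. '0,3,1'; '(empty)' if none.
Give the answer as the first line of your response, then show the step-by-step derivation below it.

3,4

step 1: dequeue 2; queue=[1]; order=2
step 2: dequeue 1; queue=[0,3,4]; order=2,1
step 3: dequeue 0; queue=[3,4]; order=2,1,0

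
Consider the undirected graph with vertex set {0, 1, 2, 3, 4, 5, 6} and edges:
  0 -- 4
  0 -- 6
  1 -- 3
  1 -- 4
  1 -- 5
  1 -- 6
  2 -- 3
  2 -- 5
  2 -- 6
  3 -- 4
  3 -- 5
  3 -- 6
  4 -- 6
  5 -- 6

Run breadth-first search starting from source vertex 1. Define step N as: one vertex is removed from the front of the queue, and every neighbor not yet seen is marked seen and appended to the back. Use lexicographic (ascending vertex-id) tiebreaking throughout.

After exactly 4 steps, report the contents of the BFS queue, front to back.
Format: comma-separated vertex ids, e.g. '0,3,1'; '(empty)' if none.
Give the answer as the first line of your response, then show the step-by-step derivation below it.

6,2,0

step 1: dequeue 1; queue=[3,4,5,6]; order=1
step 2: dequeue 3; queue=[4,5,6,2]; order=1,3
step 3: dequeue 4; queue=[5,6,2,0]; order=1,3,4
step 4: dequeue 5; queue=[6,2,0]; order=1,3,4,5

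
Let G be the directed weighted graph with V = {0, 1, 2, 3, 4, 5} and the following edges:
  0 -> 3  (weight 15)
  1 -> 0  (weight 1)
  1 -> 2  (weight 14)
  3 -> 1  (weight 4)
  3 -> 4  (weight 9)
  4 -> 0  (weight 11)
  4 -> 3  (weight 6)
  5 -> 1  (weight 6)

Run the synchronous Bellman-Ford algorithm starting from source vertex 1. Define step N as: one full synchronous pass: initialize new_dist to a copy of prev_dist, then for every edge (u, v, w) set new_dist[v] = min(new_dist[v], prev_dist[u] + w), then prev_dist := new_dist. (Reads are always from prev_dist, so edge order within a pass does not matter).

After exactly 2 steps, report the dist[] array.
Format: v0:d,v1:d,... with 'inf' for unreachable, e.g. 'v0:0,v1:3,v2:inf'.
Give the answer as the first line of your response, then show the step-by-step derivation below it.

v0:1,v1:0,v2:14,v3:16,v4:inf,v5:inf

step 1: dist = v0:1,v1:0,v2:14,v3:inf,v4:inf,v5:inf
step 2: dist = v0:1,v1:0,v2:14,v3:16,v4:inf,v5:inf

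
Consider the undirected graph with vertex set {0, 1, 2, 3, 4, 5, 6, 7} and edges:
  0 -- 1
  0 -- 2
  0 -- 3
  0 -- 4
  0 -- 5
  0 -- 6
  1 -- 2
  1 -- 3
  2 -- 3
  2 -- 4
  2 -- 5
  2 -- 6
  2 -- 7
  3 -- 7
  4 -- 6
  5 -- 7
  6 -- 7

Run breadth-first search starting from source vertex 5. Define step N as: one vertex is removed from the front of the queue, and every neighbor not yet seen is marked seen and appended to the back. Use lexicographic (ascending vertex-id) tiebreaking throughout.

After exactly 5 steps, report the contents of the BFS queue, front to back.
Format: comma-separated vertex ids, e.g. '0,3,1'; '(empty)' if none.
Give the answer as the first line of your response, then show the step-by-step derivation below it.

3,4,6

step 1: dequeue 5; queue=[0,2,7]; order=5
step 2: dequeue 0; queue=[2,7,1,3,4,6]; order=5,0
step 3: dequeue 2; queue=[7,1,3,4,6]; order=5,0,2
step 4: dequeue 7; queue=[1,3,4,6]; order=5,0,2,7
step 5: dequeue 1; queue=[3,4,6]; order=5,0,2,7,1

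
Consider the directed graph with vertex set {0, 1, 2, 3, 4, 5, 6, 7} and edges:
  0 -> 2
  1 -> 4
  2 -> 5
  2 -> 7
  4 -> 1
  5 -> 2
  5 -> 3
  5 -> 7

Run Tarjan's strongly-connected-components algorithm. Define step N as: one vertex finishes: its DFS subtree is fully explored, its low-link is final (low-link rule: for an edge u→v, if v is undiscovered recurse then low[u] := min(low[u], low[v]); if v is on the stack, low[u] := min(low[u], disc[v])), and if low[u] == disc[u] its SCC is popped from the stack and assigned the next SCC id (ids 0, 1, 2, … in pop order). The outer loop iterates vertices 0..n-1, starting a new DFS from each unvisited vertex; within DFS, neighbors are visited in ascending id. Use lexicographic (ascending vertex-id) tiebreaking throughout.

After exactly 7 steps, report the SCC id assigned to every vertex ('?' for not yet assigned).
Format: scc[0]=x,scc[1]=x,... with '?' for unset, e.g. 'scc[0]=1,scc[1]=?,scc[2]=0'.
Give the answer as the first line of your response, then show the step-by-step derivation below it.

scc[0]=3,scc[1]=4,scc[2]=2,scc[3]=0,scc[4]=4,scc[5]=2,scc[6]=?,scc[7]=1

step 1: low=(low[0]=0,low[1]=?,low[2]=1,low[3]=3,low[4]=?,low[5]=1,low[6]=?,low[7]=?); scc=(scc[0]=?,scc[1]=?,scc[2]=?,scc[3]=0,scc[4]=?,scc[5]=?,scc[6]=?,scc[7]=?)
step 2: low=(low[0]=0,low[1]=?,low[2]=1,low[3]=3,low[4]=?,low[5]=1,low[6]=?,low[7]=4); scc=(scc[0]=?,scc[1]=?,scc[2]=?,scc[3]=0,scc[4]=?,scc[5]=?,scc[6]=?,scc[7]=1)
step 3: low=(low[0]=0,low[1]=?,low[2]=1,low[3]=3,low[4]=?,low[5]=1,low[6]=?,low[7]=4); scc=(scc[0]=?,scc[1]=?,scc[2]=?,scc[3]=0,scc[4]=?,scc[5]=?,scc[6]=?,scc[7]=1)
step 4: low=(low[0]=0,low[1]=?,low[2]=1,low[3]=3,low[4]=?,low[5]=1,low[6]=?,low[7]=4); scc=(scc[0]=?,scc[1]=?,scc[2]=2,scc[3]=0,scc[4]=?,scc[5]=2,scc[6]=?,scc[7]=1)
step 5: low=(low[0]=0,low[1]=?,low[2]=1,low[3]=3,low[4]=?,low[5]=1,low[6]=?,low[7]=4); scc=(scc[0]=3,scc[1]=?,scc[2]=2,scc[3]=0,scc[4]=?,scc[5]=2,scc[6]=?,scc[7]=1)
step 6: low=(low[0]=0,low[1]=5,low[2]=1,low[3]=3,low[4]=5,low[5]=1,low[6]=?,low[7]=4); scc=(scc[0]=3,scc[1]=?,scc[2]=2,scc[3]=0,scc[4]=?,scc[5]=2,scc[6]=?,scc[7]=1)
step 7: low=(low[0]=0,low[1]=5,low[2]=1,low[3]=3,low[4]=5,low[5]=1,low[6]=?,low[7]=4); scc=(scc[0]=3,scc[1]=4,scc[2]=2,scc[3]=0,scc[4]=4,scc[5]=2,scc[6]=?,scc[7]=1)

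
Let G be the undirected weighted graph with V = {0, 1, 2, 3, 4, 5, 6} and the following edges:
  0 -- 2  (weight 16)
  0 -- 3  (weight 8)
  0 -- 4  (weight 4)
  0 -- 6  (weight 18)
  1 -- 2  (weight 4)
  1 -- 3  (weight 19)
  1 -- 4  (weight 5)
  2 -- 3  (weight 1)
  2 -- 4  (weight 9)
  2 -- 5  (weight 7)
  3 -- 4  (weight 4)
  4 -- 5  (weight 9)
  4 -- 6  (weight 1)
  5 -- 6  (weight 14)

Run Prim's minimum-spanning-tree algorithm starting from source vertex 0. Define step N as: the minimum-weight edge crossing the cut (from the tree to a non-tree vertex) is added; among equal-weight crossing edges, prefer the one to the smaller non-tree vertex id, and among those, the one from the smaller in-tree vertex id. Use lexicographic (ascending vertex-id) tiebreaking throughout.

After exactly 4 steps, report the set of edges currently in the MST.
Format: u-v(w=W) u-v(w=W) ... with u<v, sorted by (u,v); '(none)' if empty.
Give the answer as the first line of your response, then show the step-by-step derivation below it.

0-4(w=4) 2-3(w=1) 3-4(w=4) 4-6(w=1)

step 1: add edge 0-4 (w=4); MST = {0-4(w=4)}
step 2: add edge 4-6 (w=1); MST = {0-4(w=4) 4-6(w=1)}
step 3: add edge 3-4 (w=4); MST = {0-4(w=4) 3-4(w=4) 4-6(w=1)}
step 4: add edge 2-3 (w=1); MST = {0-4(w=4) 2-3(w=1) 3-4(w=4) 4-6(w=1)}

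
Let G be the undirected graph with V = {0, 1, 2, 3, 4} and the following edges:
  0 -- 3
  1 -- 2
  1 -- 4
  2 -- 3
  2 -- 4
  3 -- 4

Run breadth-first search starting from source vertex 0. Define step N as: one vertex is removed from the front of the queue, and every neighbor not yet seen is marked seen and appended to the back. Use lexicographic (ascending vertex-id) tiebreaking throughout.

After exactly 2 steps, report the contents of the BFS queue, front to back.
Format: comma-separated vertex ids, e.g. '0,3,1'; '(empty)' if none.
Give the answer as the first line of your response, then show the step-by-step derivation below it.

2,4

step 1: dequeue 0; queue=[3]; order=0
step 2: dequeue 3; queue=[2,4]; order=0,3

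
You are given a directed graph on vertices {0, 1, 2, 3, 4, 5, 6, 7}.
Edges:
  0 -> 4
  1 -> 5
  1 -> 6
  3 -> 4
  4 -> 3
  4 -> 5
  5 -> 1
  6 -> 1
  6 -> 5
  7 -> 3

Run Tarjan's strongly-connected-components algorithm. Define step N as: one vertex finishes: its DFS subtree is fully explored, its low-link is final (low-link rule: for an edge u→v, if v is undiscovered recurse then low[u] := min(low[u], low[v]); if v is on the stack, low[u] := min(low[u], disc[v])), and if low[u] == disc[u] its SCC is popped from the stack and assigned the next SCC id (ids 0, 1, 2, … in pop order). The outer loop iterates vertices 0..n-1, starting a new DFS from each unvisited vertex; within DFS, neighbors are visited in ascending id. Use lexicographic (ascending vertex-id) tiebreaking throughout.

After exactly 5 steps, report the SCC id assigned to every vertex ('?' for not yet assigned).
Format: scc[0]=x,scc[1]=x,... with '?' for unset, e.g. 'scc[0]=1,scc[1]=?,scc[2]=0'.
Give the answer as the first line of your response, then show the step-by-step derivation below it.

scc[0]=?,scc[1]=0,scc[2]=?,scc[3]=1,scc[4]=1,scc[5]=0,scc[6]=0,scc[7]=?

step 1: low=(low[0]=0,low[1]=?,low[2]=?,low[3]=1,low[4]=1,low[5]=?,low[6]=?,low[7]=?); scc=(scc[0]=?,scc[1]=?,scc[2]=?,scc[3]=?,scc[4]=?,scc[5]=?,scc[6]=?,scc[7]=?)
step 2: low=(low[0]=0,low[1]=3,low[2]=?,low[3]=1,low[4]=1,low[5]=3,low[6]=3,low[7]=?); scc=(scc[0]=?,scc[1]=?,scc[2]=?,scc[3]=?,scc[4]=?,scc[5]=?,scc[6]=?,scc[7]=?)
step 3: low=(low[0]=0,low[1]=3,low[2]=?,low[3]=1,low[4]=1,low[5]=3,low[6]=3,low[7]=?); scc=(scc[0]=?,scc[1]=?,scc[2]=?,scc[3]=?,scc[4]=?,scc[5]=?,scc[6]=?,scc[7]=?)
step 4: low=(low[0]=0,low[1]=3,low[2]=?,low[3]=1,low[4]=1,low[5]=3,low[6]=3,low[7]=?); scc=(scc[0]=?,scc[1]=0,scc[2]=?,scc[3]=?,scc[4]=?,scc[5]=0,scc[6]=0,scc[7]=?)
step 5: low=(low[0]=0,low[1]=3,low[2]=?,low[3]=1,low[4]=1,low[5]=3,low[6]=3,low[7]=?); scc=(scc[0]=?,scc[1]=0,scc[2]=?,scc[3]=1,scc[4]=1,scc[5]=0,scc[6]=0,scc[7]=?)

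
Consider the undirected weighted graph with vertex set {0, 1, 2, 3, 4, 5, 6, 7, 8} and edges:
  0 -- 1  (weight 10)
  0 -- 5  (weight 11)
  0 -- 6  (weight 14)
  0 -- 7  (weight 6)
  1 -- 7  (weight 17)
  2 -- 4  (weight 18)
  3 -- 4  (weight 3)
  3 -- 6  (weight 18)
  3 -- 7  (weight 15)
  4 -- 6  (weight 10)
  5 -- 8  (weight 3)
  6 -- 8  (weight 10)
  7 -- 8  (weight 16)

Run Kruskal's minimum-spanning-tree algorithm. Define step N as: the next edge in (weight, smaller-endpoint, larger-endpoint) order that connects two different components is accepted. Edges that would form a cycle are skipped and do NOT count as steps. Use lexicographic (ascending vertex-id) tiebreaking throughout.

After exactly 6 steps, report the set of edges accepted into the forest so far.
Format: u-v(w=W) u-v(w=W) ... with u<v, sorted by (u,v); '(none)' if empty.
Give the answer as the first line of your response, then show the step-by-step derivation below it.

0-1(w=10) 0-7(w=6) 3-4(w=3) 4-6(w=10) 5-8(w=3) 6-8(w=10)

step 1: add edge 3-4 (w=3); MST = {3-4(w=3)}
step 2: add edge 5-8 (w=3); MST = {3-4(w=3) 5-8(w=3)}
step 3: add edge 0-7 (w=6); MST = {0-7(w=6) 3-4(w=3) 5-8(w=3)}
step 4: add edge 0-1 (w=10); MST = {0-1(w=10) 0-7(w=6) 3-4(w=3) 5-8(w=3)}
step 5: add edge 4-6 (w=10); MST = {0-1(w=10) 0-7(w=6) 3-4(w=3) 4-6(w=10) 5-8(w=3)}
step 6: add edge 6-8 (w=10); MST = {0-1(w=10) 0-7(w=6) 3-4(w=3) 4-6(w=10) 5-8(w=3) 6-8(w=10)}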